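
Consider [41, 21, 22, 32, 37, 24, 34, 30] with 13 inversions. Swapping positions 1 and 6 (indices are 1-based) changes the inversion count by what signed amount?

Positions 1 and 6 hold 41 and 24; after swapping, the array is [24, 21, 22, 32, 37, 41, 34, 30].
For each element, count later entries that are smaller:
24 → 21, 22 → 2
21 → none → 0
22 → none → 0
32 → 30 → 1
37 → 34, 30 → 2
41 → 34, 30 → 2
34 → 30 → 1
30 → none → 0
Sum: 2 + 0 + 0 + 1 + 2 + 2 + 1 + 0 = 8
Change: 8 − 13 = -5

-5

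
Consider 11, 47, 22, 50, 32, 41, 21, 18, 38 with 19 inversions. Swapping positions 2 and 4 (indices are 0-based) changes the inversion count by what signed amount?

+1

Positions 2 and 4 hold 22 and 32; after swapping, the array is [11, 47, 32, 50, 22, 41, 21, 18, 38].
Sweep left to right; for each value list the smaller values that follow it:
11 → none → 0
47 → 32, 22, 41, 21, 18, 38 → 6
32 → 22, 21, 18 → 3
50 → 22, 41, 21, 18, 38 → 5
22 → 21, 18 → 2
41 → 21, 18, 38 → 3
21 → 18 → 1
18 → none → 0
38 → none → 0
Sum: 0 + 6 + 3 + 5 + 2 + 3 + 1 + 0 + 0 = 20
Change: 20 − 19 = +1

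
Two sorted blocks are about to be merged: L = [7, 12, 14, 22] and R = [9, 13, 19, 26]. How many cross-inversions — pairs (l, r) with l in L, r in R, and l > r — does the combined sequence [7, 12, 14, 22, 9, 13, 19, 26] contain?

6 cross-inversions

For each element r of the right run, count left-run elements greater than r:
r = 9: 12, 14, 22 → 3
r = 13: 14, 22 → 2
r = 19: 22 → 1
r = 26: none → 0
Cross-inversions: 3 + 2 + 1 + 0 = 6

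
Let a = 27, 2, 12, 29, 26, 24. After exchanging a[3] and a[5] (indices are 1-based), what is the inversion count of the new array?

Positions 3 and 5 hold 12 and 26; after swapping, the array is [27, 2, 26, 29, 12, 24].
Element-by-element contributions:
27 → 2, 26, 12, 24 → 4
2 → none → 0
26 → 12, 24 → 2
29 → 12, 24 → 2
12 → none → 0
24 → none → 0
Sum: 4 + 0 + 2 + 2 + 0 + 0 = 8

8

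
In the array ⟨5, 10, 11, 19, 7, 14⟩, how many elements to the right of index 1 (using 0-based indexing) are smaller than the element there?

The element at index 1 is 10.
Elements after it: 11, 19, 7, 14
Those smaller than 10: 7

1 such element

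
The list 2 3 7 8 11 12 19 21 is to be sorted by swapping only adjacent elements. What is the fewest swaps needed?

Minimum adjacent swaps = number of inversions (each swap of adjacent out-of-order elements removes one inversion and no swap can remove more).
Count inversions — for each element, later elements that are smaller:
2: none → 0
3: none → 0
7: none → 0
8: none → 0
11: none → 0
12: none → 0
19: none → 0
21: none → 0
Total inversions: 0 + 0 + 0 + 0 + 0 + 0 + 0 + 0 = 0

0 adjacent swaps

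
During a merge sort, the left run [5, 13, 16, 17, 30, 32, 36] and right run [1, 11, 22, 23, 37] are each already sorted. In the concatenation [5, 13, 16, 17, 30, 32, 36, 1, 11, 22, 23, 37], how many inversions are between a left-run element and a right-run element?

19 cross-inversions

Count, for every r in R, how many entries of L exceed r:
r = 1: 5, 13, 16, 17, 30, 32, 36 → 7
r = 11: 13, 16, 17, 30, 32, 36 → 6
r = 22: 30, 32, 36 → 3
r = 23: 30, 32, 36 → 3
r = 37: none → 0
Cross-inversions: 7 + 6 + 3 + 3 + 0 = 19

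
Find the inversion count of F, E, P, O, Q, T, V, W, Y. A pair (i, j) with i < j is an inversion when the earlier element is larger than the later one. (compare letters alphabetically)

2 inversions

Element-by-element contributions:
F: 1
E: 0
P: 1
O: 0
Q: 0
T: 0
V: 0
W: 0
Y: 0
Sum: 1 + 0 + 1 + 0 + 0 + 0 + 0 + 0 + 0 = 2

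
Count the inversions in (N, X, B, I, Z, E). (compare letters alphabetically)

8

Count, for each position, how many later elements it exceeds:
N → B, I, E → 3
X → B, I, E → 3
B → none → 0
I → E → 1
Z → E → 1
E → none → 0
Sum: 3 + 3 + 0 + 1 + 1 + 0 = 8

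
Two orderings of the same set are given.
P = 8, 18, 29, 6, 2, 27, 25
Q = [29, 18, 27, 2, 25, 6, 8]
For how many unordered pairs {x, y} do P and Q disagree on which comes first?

11

Assign each item its position (1..7) in the first ordering, then rewrite the second ordering as that position sequence:
positions: 8→1, 18→2, 29→3, 6→4, 2→5, 27→6, 25→7
second ordering as positions: [3, 2, 6, 5, 7, 4, 1]
Discordant pairs = inversions in this position sequence.
3: 2, 1 → 2
2: 1 → 1
6: 5, 4, 1 → 3
5: 4, 1 → 2
7: 4, 1 → 2
4: 1 → 1
1: 0
Total: 2 + 1 + 3 + 2 + 2 + 1 + 0 = 11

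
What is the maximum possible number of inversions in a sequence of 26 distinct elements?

There are 325 inversions.

The maximum occurs when the array is in strictly decreasing order: every one of the C(26, 2) pairs is inverted.
C(26, 2) = 26·25/2 = 325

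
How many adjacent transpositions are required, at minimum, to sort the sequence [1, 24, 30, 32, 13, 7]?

7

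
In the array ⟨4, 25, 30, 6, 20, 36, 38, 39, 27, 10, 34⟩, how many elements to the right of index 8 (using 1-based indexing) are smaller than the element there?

The element at index 8 is 39.
Elements after it: 27, 10, 34
Those smaller than 39: 27, 10, 34

3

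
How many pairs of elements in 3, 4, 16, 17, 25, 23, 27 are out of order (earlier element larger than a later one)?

1 inversion

Sweep left to right; for each value list the smaller values that follow it:
3 → none → 0
4 → none → 0
16 → none → 0
17 → none → 0
25 → 23 → 1
23 → none → 0
27 → none → 0
Sum: 0 + 0 + 0 + 0 + 1 + 0 + 0 = 1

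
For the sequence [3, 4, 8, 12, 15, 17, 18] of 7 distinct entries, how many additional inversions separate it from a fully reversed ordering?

Maximum inversions for 7 distinct elements is C(7, 2) = 7·6/2 = 21.
Current inversions — for each element, count later smaller elements:
3: 0
4: 0
8: 0
12: 0
15: 0
17: 0
18: 0
Current total: 0 + 0 + 0 + 0 + 0 + 0 + 0 = 0
Shortfall: 21 − 0 = 21

21 inversions short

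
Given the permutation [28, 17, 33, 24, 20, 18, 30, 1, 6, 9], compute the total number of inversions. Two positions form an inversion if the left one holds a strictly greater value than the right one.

There are 32 out-of-order pairs.

Sweep left to right; for each value list the smaller values that follow it:
28 → 17, 24, 20, 18, 1, 6, 9 → 7
17 → 1, 6, 9 → 3
33 → 24, 20, 18, 30, 1, 6, 9 → 7
24 → 20, 18, 1, 6, 9 → 5
20 → 18, 1, 6, 9 → 4
18 → 1, 6, 9 → 3
30 → 1, 6, 9 → 3
1 → none → 0
6 → none → 0
9 → none → 0
Sum: 7 + 3 + 7 + 5 + 4 + 3 + 3 + 0 + 0 + 0 = 32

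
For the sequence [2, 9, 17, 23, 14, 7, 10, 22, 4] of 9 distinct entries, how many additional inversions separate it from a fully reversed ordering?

19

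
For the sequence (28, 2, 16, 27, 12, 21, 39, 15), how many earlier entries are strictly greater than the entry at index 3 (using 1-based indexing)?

1

The element at index 3 is 16.
Elements before it: 28, 2
Those larger than 16: 28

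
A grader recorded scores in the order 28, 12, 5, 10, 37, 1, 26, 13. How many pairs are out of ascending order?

15

Sweep left to right; for each value list the smaller values that follow it:
28: 6
12: 3
5: 1
10: 1
37: 3
1: 0
26: 1
13: 0
Sum: 6 + 3 + 1 + 1 + 3 + 0 + 1 + 0 = 15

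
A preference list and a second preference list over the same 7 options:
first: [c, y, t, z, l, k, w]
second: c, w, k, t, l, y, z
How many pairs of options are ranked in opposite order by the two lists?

12 pairs

Assign each item its position (1..7) in the first ordering, then rewrite the second ordering as that position sequence:
positions: c→1, y→2, t→3, z→4, l→5, k→6, w→7
second ordering as positions: [1, 7, 6, 3, 5, 2, 4]
Discordant pairs = inversions in this position sequence.
1: 0
7: 6, 3, 5, 2, 4 → 5
6: 3, 5, 2, 4 → 4
3: 2 → 1
5: 2, 4 → 2
2: 0
4: 0
Total: 0 + 5 + 4 + 1 + 2 + 0 + 0 = 12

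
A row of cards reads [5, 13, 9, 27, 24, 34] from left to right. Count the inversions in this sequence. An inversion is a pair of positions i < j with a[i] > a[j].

2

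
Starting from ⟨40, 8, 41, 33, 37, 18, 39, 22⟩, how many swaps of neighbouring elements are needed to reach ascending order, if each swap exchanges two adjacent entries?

16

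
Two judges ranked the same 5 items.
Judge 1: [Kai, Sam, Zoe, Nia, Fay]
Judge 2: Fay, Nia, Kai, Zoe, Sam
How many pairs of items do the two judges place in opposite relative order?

Discordant pairs: 8

Assign each item its position (1..5) in the first ordering, then rewrite the second ordering as that position sequence:
positions: Kai→1, Sam→2, Zoe→3, Nia→4, Fay→5
second ordering as positions: [5, 4, 1, 3, 2]
Discordant pairs = inversions in this position sequence.
5: 4, 1, 3, 2 → 4
4: 1, 3, 2 → 3
1: 0
3: 2 → 1
2: 0
Total: 4 + 3 + 0 + 1 + 0 = 8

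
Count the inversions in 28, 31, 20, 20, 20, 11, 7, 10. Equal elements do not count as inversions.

Count, for each position, how many later elements it exceeds:
28: 6
31: 6
20: 3
20: 3
20: 3
11: 2
7: 0
10: 0
Sum: 6 + 6 + 3 + 3 + 3 + 2 + 0 + 0 = 23

23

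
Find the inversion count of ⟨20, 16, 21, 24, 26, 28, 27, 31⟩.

Element-by-element contributions:
20: 1
16: 0
21: 0
24: 0
26: 0
28: 1
27: 0
31: 0
Sum: 1 + 0 + 0 + 0 + 0 + 1 + 0 + 0 = 2

There are 2 out-of-order pairs.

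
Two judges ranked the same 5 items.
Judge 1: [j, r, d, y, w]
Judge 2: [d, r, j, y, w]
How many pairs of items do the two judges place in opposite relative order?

There are 3 discordant pairs.

Assign each item its position (1..5) in the first ordering, then rewrite the second ordering as that position sequence:
positions: j→1, r→2, d→3, y→4, w→5
second ordering as positions: [3, 2, 1, 4, 5]
Discordant pairs = inversions in this position sequence.
3: 2, 1 → 2
2: 1 → 1
1: 0
4: 0
5: 0
Total: 2 + 1 + 0 + 0 + 0 = 3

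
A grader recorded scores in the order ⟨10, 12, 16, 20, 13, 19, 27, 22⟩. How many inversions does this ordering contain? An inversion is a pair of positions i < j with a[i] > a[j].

Sweep left to right; for each value list the smaller values that follow it:
10: 0
12: 0
16: 1
20: 2
13: 0
19: 0
27: 1
22: 0
Sum: 0 + 0 + 1 + 2 + 0 + 0 + 1 + 0 = 4

Inversions: 4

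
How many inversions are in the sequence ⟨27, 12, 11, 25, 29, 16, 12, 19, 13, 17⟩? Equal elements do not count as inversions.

23 out-of-order pairs

For each element, count later entries that are smaller:
27: 8
12: 1
11: 0
25: 5
29: 5
16: 2
12: 0
19: 2
13: 0
17: 0
Sum: 8 + 1 + 0 + 5 + 5 + 2 + 0 + 2 + 0 + 0 = 23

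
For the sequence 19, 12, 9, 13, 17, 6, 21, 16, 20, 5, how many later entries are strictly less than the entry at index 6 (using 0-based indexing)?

3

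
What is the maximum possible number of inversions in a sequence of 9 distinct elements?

The maximum occurs when the array is in strictly decreasing order: every one of the C(9, 2) pairs is inverted.
C(9, 2) = 9·8/2 = 36

36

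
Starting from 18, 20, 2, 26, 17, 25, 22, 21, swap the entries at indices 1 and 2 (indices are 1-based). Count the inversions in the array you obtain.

There are 12 inversions.

Positions 1 and 2 hold 18 and 20; after swapping, the array is [20, 18, 2, 26, 17, 25, 22, 21].
Element-by-element contributions:
20 → 18, 2, 17 → 3
18 → 2, 17 → 2
2 → none → 0
26 → 17, 25, 22, 21 → 4
17 → none → 0
25 → 22, 21 → 2
22 → 21 → 1
21 → none → 0
Sum: 3 + 2 + 0 + 4 + 0 + 2 + 1 + 0 = 12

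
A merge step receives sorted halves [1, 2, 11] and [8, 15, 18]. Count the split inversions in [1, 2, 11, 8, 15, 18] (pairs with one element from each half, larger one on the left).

For each element r of the right run, count left-run elements greater than r:
r = 8: 11 → 1
r = 15: none → 0
r = 18: none → 0
Cross-inversions: 1 + 0 + 0 = 1

1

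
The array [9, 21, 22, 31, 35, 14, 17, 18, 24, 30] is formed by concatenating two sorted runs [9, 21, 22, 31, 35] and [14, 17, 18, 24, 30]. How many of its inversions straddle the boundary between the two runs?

16 split inversions

Take each right-half value and tally the left-half values above it:
r = 14: 21, 22, 31, 35 → 4
r = 17: 21, 22, 31, 35 → 4
r = 18: 21, 22, 31, 35 → 4
r = 24: 31, 35 → 2
r = 30: 31, 35 → 2
Cross-inversions: 4 + 4 + 4 + 2 + 2 = 16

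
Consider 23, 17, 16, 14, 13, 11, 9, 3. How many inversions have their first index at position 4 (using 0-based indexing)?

The element at index 4 is 13.
Elements after it: 11, 9, 3
Those smaller than 13: 11, 9, 3

3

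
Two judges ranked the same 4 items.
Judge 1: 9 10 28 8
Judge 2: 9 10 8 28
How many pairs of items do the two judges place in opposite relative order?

Assign each item its position (1..4) in the first ordering, then rewrite the second ordering as that position sequence:
positions: 9→1, 10→2, 28→3, 8→4
second ordering as positions: [1, 2, 4, 3]
Discordant pairs = inversions in this position sequence.
1: 0
2: 0
4: 3 → 1
3: 0
Total: 0 + 0 + 1 + 0 = 1

1 discordant pair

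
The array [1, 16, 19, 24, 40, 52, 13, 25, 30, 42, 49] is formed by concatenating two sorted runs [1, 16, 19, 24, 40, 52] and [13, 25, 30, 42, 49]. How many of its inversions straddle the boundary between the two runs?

Cross-inversions: 11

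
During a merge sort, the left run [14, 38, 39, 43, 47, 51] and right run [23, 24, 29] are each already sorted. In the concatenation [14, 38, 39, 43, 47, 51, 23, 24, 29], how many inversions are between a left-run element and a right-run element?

15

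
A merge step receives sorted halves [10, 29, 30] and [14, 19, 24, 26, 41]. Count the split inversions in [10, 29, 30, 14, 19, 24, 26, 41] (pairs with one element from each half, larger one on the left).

8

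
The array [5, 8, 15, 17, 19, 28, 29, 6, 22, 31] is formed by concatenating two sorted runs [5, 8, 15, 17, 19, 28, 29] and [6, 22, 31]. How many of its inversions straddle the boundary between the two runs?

Take each right-half value and tally the left-half values above it:
r = 6: 8, 15, 17, 19, 28, 29 → 6
r = 22: 28, 29 → 2
r = 31: none → 0
Cross-inversions: 6 + 2 + 0 = 8

Split inversions: 8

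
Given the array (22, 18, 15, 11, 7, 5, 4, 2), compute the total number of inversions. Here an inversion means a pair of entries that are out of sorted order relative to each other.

Element-by-element contributions:
22: 7
18: 6
15: 5
11: 4
7: 3
5: 2
4: 1
2: 0
Sum: 7 + 6 + 5 + 4 + 3 + 2 + 1 + 0 = 28

28 inversions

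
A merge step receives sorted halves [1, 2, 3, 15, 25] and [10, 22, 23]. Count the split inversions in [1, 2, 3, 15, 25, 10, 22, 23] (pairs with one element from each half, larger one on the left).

4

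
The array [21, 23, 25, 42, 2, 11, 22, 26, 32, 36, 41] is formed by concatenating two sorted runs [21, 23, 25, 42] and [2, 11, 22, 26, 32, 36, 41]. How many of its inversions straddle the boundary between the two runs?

15 split inversions

Count, for every r in R, how many entries of L exceed r:
r = 2: 21, 23, 25, 42 → 4
r = 11: 21, 23, 25, 42 → 4
r = 22: 23, 25, 42 → 3
r = 26: 42 → 1
r = 32: 42 → 1
r = 36: 42 → 1
r = 41: 42 → 1
Cross-inversions: 4 + 4 + 3 + 1 + 1 + 1 + 1 = 15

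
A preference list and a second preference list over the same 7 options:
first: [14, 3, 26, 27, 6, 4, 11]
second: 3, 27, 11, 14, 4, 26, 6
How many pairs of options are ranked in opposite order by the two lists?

9

Assign each item its position (1..7) in the first ordering, then rewrite the second ordering as that position sequence:
positions: 14→1, 3→2, 26→3, 27→4, 6→5, 4→6, 11→7
second ordering as positions: [2, 4, 7, 1, 6, 3, 5]
Discordant pairs = inversions in this position sequence.
2: 1 → 1
4: 1, 3 → 2
7: 1, 6, 3, 5 → 4
1: 0
6: 3, 5 → 2
3: 0
5: 0
Total: 1 + 2 + 4 + 0 + 2 + 0 + 0 = 9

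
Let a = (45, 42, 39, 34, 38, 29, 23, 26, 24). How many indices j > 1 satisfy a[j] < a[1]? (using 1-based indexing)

8

The element at index 1 is 45.
Elements after it: 42, 39, 34, 38, 29, 23, 26, 24
Those smaller than 45: 42, 39, 34, 38, 29, 23, 26, 24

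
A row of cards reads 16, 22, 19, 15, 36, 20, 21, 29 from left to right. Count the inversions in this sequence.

9 inversions

Element-by-element contributions:
16 → 15 → 1
22 → 19, 15, 20, 21 → 4
19 → 15 → 1
15 → none → 0
36 → 20, 21, 29 → 3
20 → none → 0
21 → none → 0
29 → none → 0
Sum: 1 + 4 + 1 + 0 + 3 + 0 + 0 + 0 = 9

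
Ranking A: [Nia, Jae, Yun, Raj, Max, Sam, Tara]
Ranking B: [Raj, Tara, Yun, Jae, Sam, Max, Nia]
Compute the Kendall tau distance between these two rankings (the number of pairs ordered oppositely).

Assign each item its position (1..7) in the first ordering, then rewrite the second ordering as that position sequence:
positions: Nia→1, Jae→2, Yun→3, Raj→4, Max→5, Sam→6, Tara→7
second ordering as positions: [4, 7, 3, 2, 6, 5, 1]
Discordant pairs = inversions in this position sequence.
4: 3, 2, 1 → 3
7: 3, 2, 6, 5, 1 → 5
3: 2, 1 → 2
2: 1 → 1
6: 5, 1 → 2
5: 1 → 1
1: 0
Total: 3 + 5 + 2 + 1 + 2 + 1 + 0 = 14

14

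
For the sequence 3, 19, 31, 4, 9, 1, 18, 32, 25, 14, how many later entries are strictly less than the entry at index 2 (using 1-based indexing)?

The element at index 2 is 19.
Elements after it: 31, 4, 9, 1, 18, 32, 25, 14
Those smaller than 19: 4, 9, 1, 18, 14

5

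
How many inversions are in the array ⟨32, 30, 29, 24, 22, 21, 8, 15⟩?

There are 27 inversions.

Sweep left to right; for each value list the smaller values that follow it:
32: 7
30: 6
29: 5
24: 4
22: 3
21: 2
8: 0
15: 0
Sum: 7 + 6 + 5 + 4 + 3 + 2 + 0 + 0 = 27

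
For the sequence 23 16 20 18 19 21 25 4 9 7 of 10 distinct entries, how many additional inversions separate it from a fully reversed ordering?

16 inversions short

Maximum inversions for 10 distinct elements is C(10, 2) = 10·9/2 = 45.
Current inversions — for each element, count later smaller elements:
23: 8
16: 3
20: 5
18: 3
19: 3
21: 3
25: 3
4: 0
9: 1
7: 0
Current total: 8 + 3 + 5 + 3 + 3 + 3 + 3 + 0 + 1 + 0 = 29
Shortfall: 45 − 29 = 16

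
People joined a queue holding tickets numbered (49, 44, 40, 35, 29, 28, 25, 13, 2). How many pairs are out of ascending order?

36

Sweep left to right; for each value list the smaller values that follow it:
49: 8
44: 7
40: 6
35: 5
29: 4
28: 3
25: 2
13: 1
2: 0
Sum: 8 + 7 + 6 + 5 + 4 + 3 + 2 + 1 + 0 = 36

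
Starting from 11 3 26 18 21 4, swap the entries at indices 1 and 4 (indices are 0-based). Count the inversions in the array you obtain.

Positions 1 and 4 hold 3 and 21; after swapping, the array is [11, 21, 26, 18, 3, 4].
Element-by-element contributions:
11 → 3, 4 → 2
21 → 18, 3, 4 → 3
26 → 18, 3, 4 → 3
18 → 3, 4 → 2
3 → none → 0
4 → none → 0
Sum: 2 + 3 + 3 + 2 + 0 + 0 = 10

Inversions: 10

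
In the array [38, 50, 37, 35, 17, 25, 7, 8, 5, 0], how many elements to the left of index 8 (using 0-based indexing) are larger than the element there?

8

The element at index 8 is 5.
Elements before it: 38, 50, 37, 35, 17, 25, 7, 8
Those larger than 5: 38, 50, 37, 35, 17, 25, 7, 8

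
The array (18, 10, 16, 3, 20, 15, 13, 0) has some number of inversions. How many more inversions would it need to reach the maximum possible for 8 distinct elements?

9 inversions short

Maximum inversions for 8 distinct elements is C(8, 2) = 8·7/2 = 28.
Current inversions — for each element, count later smaller elements:
18: 6
10: 2
16: 4
3: 1
20: 3
15: 2
13: 1
0: 0
Current total: 6 + 2 + 4 + 1 + 3 + 2 + 1 + 0 = 19
Shortfall: 28 − 19 = 9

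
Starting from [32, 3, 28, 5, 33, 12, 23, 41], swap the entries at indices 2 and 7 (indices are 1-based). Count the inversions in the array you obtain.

Positions 2 and 7 hold 3 and 23; after swapping, the array is [32, 23, 28, 5, 33, 12, 3, 41].
For each element, count later entries that are smaller:
32 → 23, 28, 5, 12, 3 → 5
23 → 5, 12, 3 → 3
28 → 5, 12, 3 → 3
5 → 3 → 1
33 → 12, 3 → 2
12 → 3 → 1
3 → none → 0
41 → none → 0
Sum: 5 + 3 + 3 + 1 + 2 + 1 + 0 + 0 = 15

15 inversions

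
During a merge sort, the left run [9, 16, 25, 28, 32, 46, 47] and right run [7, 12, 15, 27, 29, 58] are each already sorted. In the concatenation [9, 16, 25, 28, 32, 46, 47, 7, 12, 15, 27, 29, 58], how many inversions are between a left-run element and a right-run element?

26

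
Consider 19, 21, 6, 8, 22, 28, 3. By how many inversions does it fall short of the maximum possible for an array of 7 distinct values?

Maximum inversions for 7 distinct elements is C(7, 2) = 7·6/2 = 21.
Current inversions — for each element, count later smaller elements:
19: 3
21: 3
6: 1
8: 1
22: 1
28: 1
3: 0
Current total: 3 + 3 + 1 + 1 + 1 + 1 + 0 = 10
Shortfall: 21 − 10 = 11

11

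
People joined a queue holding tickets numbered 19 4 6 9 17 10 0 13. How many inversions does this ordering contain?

14

Sweep left to right; for each value list the smaller values that follow it:
19: 7
4: 1
6: 1
9: 1
17: 3
10: 1
0: 0
13: 0
Sum: 7 + 1 + 1 + 1 + 3 + 1 + 0 + 0 = 14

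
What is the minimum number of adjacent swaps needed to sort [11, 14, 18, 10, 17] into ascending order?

The minimum number of adjacent swaps to sort an array equals its inversion count, since every such swap removes exactly one inversion.
Count inversions — for each element, later elements that are smaller:
11: 10 → 1
14: 10 → 1
18: 10, 17 → 2
10: none → 0
17: none → 0
Total inversions: 1 + 1 + 2 + 0 + 0 = 4

4 swaps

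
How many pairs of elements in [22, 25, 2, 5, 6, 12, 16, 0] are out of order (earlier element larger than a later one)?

Element-by-element contributions:
22: 6
25: 6
2: 1
5: 1
6: 1
12: 1
16: 1
0: 0
Sum: 6 + 6 + 1 + 1 + 1 + 1 + 1 + 0 = 17

17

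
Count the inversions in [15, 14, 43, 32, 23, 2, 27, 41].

12 out-of-order pairs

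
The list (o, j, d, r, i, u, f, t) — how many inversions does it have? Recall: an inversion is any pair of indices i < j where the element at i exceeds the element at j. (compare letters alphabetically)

Inversions: 12

Sweep left to right; for each value list the smaller values that follow it:
o: 4
j: 3
d: 0
r: 2
i: 1
u: 2
f: 0
t: 0
Sum: 4 + 3 + 0 + 2 + 1 + 2 + 0 + 0 = 12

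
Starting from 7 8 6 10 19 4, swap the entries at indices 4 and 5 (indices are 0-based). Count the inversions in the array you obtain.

Positions 4 and 5 hold 19 and 4; after swapping, the array is [7, 8, 6, 10, 4, 19].
For each element, count later entries that are smaller:
7: 2
8: 2
6: 1
10: 1
4: 0
19: 0
Sum: 2 + 2 + 1 + 1 + 0 + 0 = 6

6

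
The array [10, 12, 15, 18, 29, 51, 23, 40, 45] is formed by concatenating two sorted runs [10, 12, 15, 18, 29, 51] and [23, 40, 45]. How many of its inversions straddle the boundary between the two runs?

Cross-inversions: 4

Take each right-half value and tally the left-half values above it:
r = 23: 29, 51 → 2
r = 40: 51 → 1
r = 45: 51 → 1
Cross-inversions: 2 + 1 + 1 = 4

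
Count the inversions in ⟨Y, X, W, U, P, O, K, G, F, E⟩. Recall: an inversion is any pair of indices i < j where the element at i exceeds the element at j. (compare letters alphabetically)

Inversions: 45

Count, for each position, how many later elements it exceeds:
Y → X, W, U, P, O, K, G, F, E → 9
X → W, U, P, O, K, G, F, E → 8
W → U, P, O, K, G, F, E → 7
U → P, O, K, G, F, E → 6
P → O, K, G, F, E → 5
O → K, G, F, E → 4
K → G, F, E → 3
G → F, E → 2
F → E → 1
E → none → 0
Sum: 9 + 8 + 7 + 6 + 5 + 4 + 3 + 2 + 1 + 0 = 45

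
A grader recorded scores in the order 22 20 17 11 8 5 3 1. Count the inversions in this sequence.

There are 28 inversions.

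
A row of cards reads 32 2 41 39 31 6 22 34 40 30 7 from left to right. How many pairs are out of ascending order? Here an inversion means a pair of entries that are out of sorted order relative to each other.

For each element, count later entries that are smaller:
32 → 2, 31, 6, 22, 30, 7 → 6
2 → none → 0
41 → 39, 31, 6, 22, 34, 40, 30, 7 → 8
39 → 31, 6, 22, 34, 30, 7 → 6
31 → 6, 22, 30, 7 → 4
6 → none → 0
22 → 7 → 1
34 → 30, 7 → 2
40 → 30, 7 → 2
30 → 7 → 1
7 → none → 0
Sum: 6 + 0 + 8 + 6 + 4 + 0 + 1 + 2 + 2 + 1 + 0 = 30

30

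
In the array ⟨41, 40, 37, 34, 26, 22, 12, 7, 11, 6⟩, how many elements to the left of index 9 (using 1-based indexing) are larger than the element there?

The element at index 9 is 11.
Elements before it: 41, 40, 37, 34, 26, 22, 12, 7
Those larger than 11: 41, 40, 37, 34, 26, 22, 12

7 such elements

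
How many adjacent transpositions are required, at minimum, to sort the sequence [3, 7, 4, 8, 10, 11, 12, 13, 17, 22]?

Adjacent swaps: 1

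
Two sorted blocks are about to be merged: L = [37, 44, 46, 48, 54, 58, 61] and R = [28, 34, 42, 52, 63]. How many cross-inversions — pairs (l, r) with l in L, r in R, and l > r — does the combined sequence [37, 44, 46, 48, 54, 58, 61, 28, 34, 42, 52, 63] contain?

Count, for every r in R, how many entries of L exceed r:
r = 28: 37, 44, 46, 48, 54, 58, 61 → 7
r = 34: 37, 44, 46, 48, 54, 58, 61 → 7
r = 42: 44, 46, 48, 54, 58, 61 → 6
r = 52: 54, 58, 61 → 3
r = 63: none → 0
Cross-inversions: 7 + 7 + 6 + 3 + 0 = 23

23 cross-inversions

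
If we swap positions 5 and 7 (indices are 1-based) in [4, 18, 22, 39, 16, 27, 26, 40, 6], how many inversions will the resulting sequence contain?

14 inversions

Positions 5 and 7 hold 16 and 26; after swapping, the array is [4, 18, 22, 39, 26, 27, 16, 40, 6].
For each element, count later entries that are smaller:
4: 0
18: 2
22: 2
39: 4
26: 2
27: 2
16: 1
40: 1
6: 0
Sum: 0 + 2 + 2 + 4 + 2 + 2 + 1 + 1 + 0 = 14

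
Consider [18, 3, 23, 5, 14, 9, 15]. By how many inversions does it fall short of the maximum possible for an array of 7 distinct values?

11 inversions short

Maximum inversions for 7 distinct elements is C(7, 2) = 7·6/2 = 21.
Current inversions — for each element, count later smaller elements:
18: 5
3: 0
23: 4
5: 0
14: 1
9: 0
15: 0
Current total: 5 + 0 + 4 + 0 + 1 + 0 + 0 = 10
Shortfall: 21 − 10 = 11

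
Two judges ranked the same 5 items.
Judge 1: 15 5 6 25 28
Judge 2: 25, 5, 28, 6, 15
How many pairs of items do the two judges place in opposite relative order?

7

Assign each item its position (1..5) in the first ordering, then rewrite the second ordering as that position sequence:
positions: 15→1, 5→2, 6→3, 25→4, 28→5
second ordering as positions: [4, 2, 5, 3, 1]
Discordant pairs = inversions in this position sequence.
4: 2, 3, 1 → 3
2: 1 → 1
5: 3, 1 → 2
3: 1 → 1
1: 0
Total: 3 + 1 + 2 + 1 + 0 = 7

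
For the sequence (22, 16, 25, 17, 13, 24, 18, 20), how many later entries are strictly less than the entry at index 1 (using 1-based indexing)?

The element at index 1 is 22.
Elements after it: 16, 25, 17, 13, 24, 18, 20
Those smaller than 22: 16, 17, 13, 18, 20

5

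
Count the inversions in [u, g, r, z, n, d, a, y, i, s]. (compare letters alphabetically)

25

Count, for each position, how many later elements it exceeds:
u → g, r, n, d, a, i, s → 7
g → d, a → 2
r → n, d, a, i → 4
z → n, d, a, y, i, s → 6
n → d, a, i → 3
d → a → 1
a → none → 0
y → i, s → 2
i → none → 0
s → none → 0
Sum: 7 + 2 + 4 + 6 + 3 + 1 + 0 + 2 + 0 + 0 = 25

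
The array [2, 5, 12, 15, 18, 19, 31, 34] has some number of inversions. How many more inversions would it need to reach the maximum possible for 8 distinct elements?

Maximum inversions for 8 distinct elements is C(8, 2) = 8·7/2 = 28.
Current inversions — for each element, count later smaller elements:
2: 0
5: 0
12: 0
15: 0
18: 0
19: 0
31: 0
34: 0
Current total: 0 + 0 + 0 + 0 + 0 + 0 + 0 + 0 = 0
Shortfall: 28 − 0 = 28

28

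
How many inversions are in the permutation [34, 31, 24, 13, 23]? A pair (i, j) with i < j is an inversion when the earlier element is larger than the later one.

9 inversions

Element-by-element contributions:
34 → 31, 24, 13, 23 → 4
31 → 24, 13, 23 → 3
24 → 13, 23 → 2
13 → none → 0
23 → none → 0
Sum: 4 + 3 + 2 + 0 + 0 = 9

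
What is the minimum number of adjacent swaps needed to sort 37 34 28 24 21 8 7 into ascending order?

21

The minimum number of adjacent swaps to sort an array equals its inversion count, since every such swap removes exactly one inversion.
Count inversions — for each element, later elements that are smaller:
37: 34, 28, 24, 21, 8, 7 → 6
34: 28, 24, 21, 8, 7 → 5
28: 24, 21, 8, 7 → 4
24: 21, 8, 7 → 3
21: 8, 7 → 2
8: 7 → 1
7: none → 0
Total inversions: 6 + 5 + 4 + 3 + 2 + 1 + 0 = 21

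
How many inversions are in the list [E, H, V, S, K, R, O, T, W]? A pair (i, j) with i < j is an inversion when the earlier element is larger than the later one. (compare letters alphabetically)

Element-by-element contributions:
E: 0
H: 0
V: 5
S: 3
K: 0
R: 1
O: 0
T: 0
W: 0
Sum: 0 + 0 + 5 + 3 + 0 + 1 + 0 + 0 + 0 = 9

9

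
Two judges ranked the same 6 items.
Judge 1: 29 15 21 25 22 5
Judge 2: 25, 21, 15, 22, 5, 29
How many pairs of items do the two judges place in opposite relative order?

8 discordant pairs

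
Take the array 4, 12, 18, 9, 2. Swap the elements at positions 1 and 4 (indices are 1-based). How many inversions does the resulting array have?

7

Positions 1 and 4 hold 4 and 9; after swapping, the array is [9, 12, 18, 4, 2].
Element-by-element contributions:
9 → 4, 2 → 2
12 → 4, 2 → 2
18 → 4, 2 → 2
4 → 2 → 1
2 → none → 0
Sum: 2 + 2 + 2 + 1 + 0 = 7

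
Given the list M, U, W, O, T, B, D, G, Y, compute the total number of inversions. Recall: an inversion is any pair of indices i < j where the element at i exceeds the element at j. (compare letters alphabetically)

19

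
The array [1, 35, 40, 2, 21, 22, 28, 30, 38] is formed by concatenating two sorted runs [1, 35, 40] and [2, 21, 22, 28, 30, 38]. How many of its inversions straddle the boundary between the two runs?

There are 11 split inversions.

Take each right-half value and tally the left-half values above it:
r = 2: 35, 40 → 2
r = 21: 35, 40 → 2
r = 22: 35, 40 → 2
r = 28: 35, 40 → 2
r = 30: 35, 40 → 2
r = 38: 40 → 1
Cross-inversions: 2 + 2 + 2 + 2 + 2 + 1 = 11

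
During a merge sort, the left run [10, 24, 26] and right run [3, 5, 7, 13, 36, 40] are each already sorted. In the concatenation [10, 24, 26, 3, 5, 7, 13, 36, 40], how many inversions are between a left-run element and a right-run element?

11 cross-inversions

For each element r of the right run, count left-run elements greater than r:
r = 3: 10, 24, 26 → 3
r = 5: 10, 24, 26 → 3
r = 7: 10, 24, 26 → 3
r = 13: 24, 26 → 2
r = 36: none → 0
r = 40: none → 0
Cross-inversions: 3 + 3 + 3 + 2 + 0 + 0 = 11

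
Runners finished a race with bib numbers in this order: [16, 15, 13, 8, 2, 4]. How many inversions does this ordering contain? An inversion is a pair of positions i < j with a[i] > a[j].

14

Count, for each position, how many later elements it exceeds:
16 → 15, 13, 8, 2, 4 → 5
15 → 13, 8, 2, 4 → 4
13 → 8, 2, 4 → 3
8 → 2, 4 → 2
2 → none → 0
4 → none → 0
Sum: 5 + 4 + 3 + 2 + 0 + 0 = 14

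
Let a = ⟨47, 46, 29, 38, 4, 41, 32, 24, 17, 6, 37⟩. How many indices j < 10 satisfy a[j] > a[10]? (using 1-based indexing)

8

The element at index 10 is 6.
Elements before it: 47, 46, 29, 38, 4, 41, 32, 24, 17
Those larger than 6: 47, 46, 29, 38, 41, 32, 24, 17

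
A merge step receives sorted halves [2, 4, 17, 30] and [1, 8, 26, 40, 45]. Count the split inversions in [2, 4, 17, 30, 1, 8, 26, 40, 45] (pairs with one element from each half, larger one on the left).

7

Count, for every r in R, how many entries of L exceed r:
r = 1: 2, 4, 17, 30 → 4
r = 8: 17, 30 → 2
r = 26: 30 → 1
r = 40: none → 0
r = 45: none → 0
Cross-inversions: 4 + 2 + 1 + 0 + 0 = 7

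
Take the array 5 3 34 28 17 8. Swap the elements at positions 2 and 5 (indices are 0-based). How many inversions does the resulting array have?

2

Positions 2 and 5 hold 34 and 8; after swapping, the array is [5, 3, 8, 28, 17, 34].
Element-by-element contributions:
5 → 3 → 1
3 → none → 0
8 → none → 0
28 → 17 → 1
17 → none → 0
34 → none → 0
Sum: 1 + 0 + 0 + 1 + 0 + 0 = 2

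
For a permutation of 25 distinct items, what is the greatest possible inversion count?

300

A reversed (strictly descending) arrangement makes every pair an inversion, giving C(25, 2) inversions.
C(25, 2) = 25·24/2 = 300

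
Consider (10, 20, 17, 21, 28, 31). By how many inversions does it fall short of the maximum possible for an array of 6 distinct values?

14 inversions short

Maximum inversions for 6 distinct elements is C(6, 2) = 6·5/2 = 15.
Current inversions — for each element, count later smaller elements:
10: 0
20: 1
17: 0
21: 0
28: 0
31: 0
Current total: 0 + 1 + 0 + 0 + 0 + 0 = 1
Shortfall: 15 − 1 = 14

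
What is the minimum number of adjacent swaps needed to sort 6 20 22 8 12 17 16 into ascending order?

Each adjacent swap fixes exactly one inversion, so the minimum swap count equals the number of inversions.
Count inversions — for each element, later elements that are smaller:
6: none → 0
20: 8, 12, 17, 16 → 4
22: 8, 12, 17, 16 → 4
8: none → 0
12: none → 0
17: 16 → 1
16: none → 0
Total inversions: 0 + 4 + 4 + 0 + 0 + 1 + 0 = 9

9 adjacent swaps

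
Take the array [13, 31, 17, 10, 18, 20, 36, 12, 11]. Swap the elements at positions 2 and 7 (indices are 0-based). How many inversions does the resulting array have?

Positions 2 and 7 hold 17 and 12; after swapping, the array is [13, 31, 12, 10, 18, 20, 36, 17, 11].
Sweep left to right; for each value list the smaller values that follow it:
13: 3
31: 6
12: 2
10: 0
18: 2
20: 2
36: 2
17: 1
11: 0
Sum: 3 + 6 + 2 + 0 + 2 + 2 + 2 + 1 + 0 = 18

18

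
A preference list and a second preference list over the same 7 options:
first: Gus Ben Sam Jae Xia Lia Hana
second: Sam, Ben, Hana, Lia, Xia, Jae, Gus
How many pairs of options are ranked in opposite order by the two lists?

Assign each item its position (1..7) in the first ordering, then rewrite the second ordering as that position sequence:
positions: Gus→1, Ben→2, Sam→3, Jae→4, Xia→5, Lia→6, Hana→7
second ordering as positions: [3, 2, 7, 6, 5, 4, 1]
Discordant pairs = inversions in this position sequence.
3: 2, 1 → 2
2: 1 → 1
7: 6, 5, 4, 1 → 4
6: 5, 4, 1 → 3
5: 4, 1 → 2
4: 1 → 1
1: 0
Total: 2 + 1 + 4 + 3 + 2 + 1 + 0 = 13

13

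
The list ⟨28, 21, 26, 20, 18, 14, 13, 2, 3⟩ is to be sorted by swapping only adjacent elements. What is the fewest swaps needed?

Each adjacent swap fixes exactly one inversion, so the minimum swap count equals the number of inversions.
Count inversions — for each element, later elements that are smaller:
28: 21, 26, 20, 18, 14, 13, 2, 3 → 8
21: 20, 18, 14, 13, 2, 3 → 6
26: 20, 18, 14, 13, 2, 3 → 6
20: 18, 14, 13, 2, 3 → 5
18: 14, 13, 2, 3 → 4
14: 13, 2, 3 → 3
13: 2, 3 → 2
2: none → 0
3: none → 0
Total inversions: 8 + 6 + 6 + 5 + 4 + 3 + 2 + 0 + 0 = 34

34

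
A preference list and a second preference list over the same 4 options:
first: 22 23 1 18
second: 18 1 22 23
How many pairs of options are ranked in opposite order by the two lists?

Assign each item its position (1..4) in the first ordering, then rewrite the second ordering as that position sequence:
positions: 22→1, 23→2, 1→3, 18→4
second ordering as positions: [4, 3, 1, 2]
Discordant pairs = inversions in this position sequence.
4: 3, 1, 2 → 3
3: 1, 2 → 2
1: 0
2: 0
Total: 3 + 2 + 0 + 0 = 5

5 pairs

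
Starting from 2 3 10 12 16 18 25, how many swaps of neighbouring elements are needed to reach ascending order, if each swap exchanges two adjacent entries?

0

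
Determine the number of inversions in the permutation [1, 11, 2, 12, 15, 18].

1

Count, for each position, how many later elements it exceeds:
1 → none → 0
11 → 2 → 1
2 → none → 0
12 → none → 0
15 → none → 0
18 → none → 0
Sum: 0 + 1 + 0 + 0 + 0 + 0 = 1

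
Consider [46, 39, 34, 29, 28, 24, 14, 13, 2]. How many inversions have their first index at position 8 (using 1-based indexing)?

The element at index 8 is 13.
Elements after it: 2
Those smaller than 13: 2

1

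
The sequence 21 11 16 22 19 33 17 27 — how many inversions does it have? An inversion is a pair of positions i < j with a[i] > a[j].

There are 9 inversions.

Count, for each position, how many later elements it exceeds:
21 → 11, 16, 19, 17 → 4
11 → none → 0
16 → none → 0
22 → 19, 17 → 2
19 → 17 → 1
33 → 17, 27 → 2
17 → none → 0
27 → none → 0
Sum: 4 + 0 + 0 + 2 + 1 + 2 + 0 + 0 = 9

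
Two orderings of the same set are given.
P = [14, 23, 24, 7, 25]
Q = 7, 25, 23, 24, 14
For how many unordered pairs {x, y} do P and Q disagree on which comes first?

Assign each item its position (1..5) in the first ordering, then rewrite the second ordering as that position sequence:
positions: 14→1, 23→2, 24→3, 7→4, 25→5
second ordering as positions: [4, 5, 2, 3, 1]
Discordant pairs = inversions in this position sequence.
4: 2, 3, 1 → 3
5: 2, 3, 1 → 3
2: 1 → 1
3: 1 → 1
1: 0
Total: 3 + 3 + 1 + 1 + 0 = 8

8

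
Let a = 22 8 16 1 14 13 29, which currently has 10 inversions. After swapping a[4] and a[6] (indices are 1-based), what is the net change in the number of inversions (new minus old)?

Positions 4 and 6 hold 1 and 13; after swapping, the array is [22, 8, 16, 13, 14, 1, 29].
Count, for each position, how many later elements it exceeds:
22: 5
8: 1
16: 3
13: 1
14: 1
1: 0
29: 0
Sum: 5 + 1 + 3 + 1 + 1 + 0 + 0 = 11
Change: 11 − 10 = +1

+1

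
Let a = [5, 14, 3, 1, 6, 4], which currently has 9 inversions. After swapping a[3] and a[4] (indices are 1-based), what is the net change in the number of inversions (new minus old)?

Positions 3 and 4 hold 3 and 1; after swapping, the array is [5, 14, 1, 3, 6, 4].
For each element, count later entries that are smaller:
5 → 1, 3, 4 → 3
14 → 1, 3, 6, 4 → 4
1 → none → 0
3 → none → 0
6 → 4 → 1
4 → none → 0
Sum: 3 + 4 + 0 + 0 + 1 + 0 = 8
Change: 8 − 9 = -1

-1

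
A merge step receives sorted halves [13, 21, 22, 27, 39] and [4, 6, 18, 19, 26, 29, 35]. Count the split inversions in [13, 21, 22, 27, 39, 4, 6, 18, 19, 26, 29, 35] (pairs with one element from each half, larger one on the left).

Cross-inversions: 22

Take each right-half value and tally the left-half values above it:
r = 4: 13, 21, 22, 27, 39 → 5
r = 6: 13, 21, 22, 27, 39 → 5
r = 18: 21, 22, 27, 39 → 4
r = 19: 21, 22, 27, 39 → 4
r = 26: 27, 39 → 2
r = 29: 39 → 1
r = 35: 39 → 1
Cross-inversions: 5 + 5 + 4 + 4 + 2 + 1 + 1 = 22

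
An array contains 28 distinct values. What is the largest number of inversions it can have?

The maximum occurs when the array is in strictly decreasing order: every one of the C(28, 2) pairs is inverted.
C(28, 2) = 28·27/2 = 378

378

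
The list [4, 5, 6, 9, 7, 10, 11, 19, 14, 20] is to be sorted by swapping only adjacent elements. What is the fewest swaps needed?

2

Minimum adjacent swaps = number of inversions (each swap of adjacent out-of-order elements removes one inversion and no swap can remove more).
Count inversions — for each element, later elements that are smaller:
4: none → 0
5: none → 0
6: none → 0
9: 7 → 1
7: none → 0
10: none → 0
11: none → 0
19: 14 → 1
14: none → 0
20: none → 0
Total inversions: 0 + 0 + 0 + 1 + 0 + 0 + 0 + 1 + 0 + 0 = 2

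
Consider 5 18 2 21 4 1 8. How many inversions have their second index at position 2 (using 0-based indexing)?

The element at index 2 is 2.
Elements before it: 5, 18
Those larger than 2: 5, 18

2 such elements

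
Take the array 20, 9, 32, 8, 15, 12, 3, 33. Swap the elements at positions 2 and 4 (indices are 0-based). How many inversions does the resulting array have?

14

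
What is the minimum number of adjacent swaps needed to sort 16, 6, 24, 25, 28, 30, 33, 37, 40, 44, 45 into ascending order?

1

Each adjacent swap fixes exactly one inversion, so the minimum swap count equals the number of inversions.
Count inversions — for each element, later elements that are smaller:
16: 6 → 1
6: none → 0
24: none → 0
25: none → 0
28: none → 0
30: none → 0
33: none → 0
37: none → 0
40: none → 0
44: none → 0
45: none → 0
Total inversions: 1 + 0 + 0 + 0 + 0 + 0 + 0 + 0 + 0 + 0 + 0 = 1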